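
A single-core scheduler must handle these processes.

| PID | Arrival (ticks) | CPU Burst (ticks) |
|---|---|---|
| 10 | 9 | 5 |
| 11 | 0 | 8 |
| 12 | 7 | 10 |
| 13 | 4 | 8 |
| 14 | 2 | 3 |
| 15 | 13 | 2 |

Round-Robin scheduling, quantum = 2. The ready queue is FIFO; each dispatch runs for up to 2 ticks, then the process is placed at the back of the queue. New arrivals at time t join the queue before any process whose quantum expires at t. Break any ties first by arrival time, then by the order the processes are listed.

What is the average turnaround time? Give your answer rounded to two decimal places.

18.83

Gantt: | 11 0-2 | 14 2-4 | 11 4-6 | 13 6-8 | 14 8-9 | 11 9-11 | 12 11-13 | 13 13-15 | 10 15-17 | 11 17-19 | 15 19-21 | 12 21-23 | 13 23-25 | 10 25-27 | 12 27-29 | 13 29-31 | 10 31-32 | 12 32-36 |
Completion: 10=32  11=19  12=36  13=31  14=9  15=21
Turnaround times: 10=23, 11=19, 12=29, 13=27, 14=7, 15=8
Average turnaround = (23+19+29+27+7+8) / 6 = 113/6 = 18.83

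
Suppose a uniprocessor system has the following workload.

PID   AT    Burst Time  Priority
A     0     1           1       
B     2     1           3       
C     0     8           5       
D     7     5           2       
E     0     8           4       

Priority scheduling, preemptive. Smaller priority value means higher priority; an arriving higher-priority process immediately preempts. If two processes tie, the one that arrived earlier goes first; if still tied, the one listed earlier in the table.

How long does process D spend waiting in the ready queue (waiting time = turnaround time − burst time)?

Timeline: | A 0-1 | E 1-2 | B 2-3 | E 3-7 | D 7-12 | E 12-15 | C 15-23 |
Completion: A=1  B=3  C=23  D=12  E=15
Turnaround (C−A): A=1  B=1  C=23  D=5  E=15
Waiting(D) = turnaround − burst = 5 − 5 = 0

0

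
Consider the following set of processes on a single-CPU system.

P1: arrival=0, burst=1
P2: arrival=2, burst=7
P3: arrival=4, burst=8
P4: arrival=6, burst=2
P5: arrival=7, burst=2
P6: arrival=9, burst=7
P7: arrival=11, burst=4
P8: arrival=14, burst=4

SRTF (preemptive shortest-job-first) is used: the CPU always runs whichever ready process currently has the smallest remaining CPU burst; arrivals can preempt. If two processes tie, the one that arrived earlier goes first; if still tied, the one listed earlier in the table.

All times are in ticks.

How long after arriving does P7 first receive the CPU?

Gantt: | P1 0-1 | idle 1-2 | P2 2-6 | P4 6-8 | P5 8-10 | P2 10-13 | P7 13-17 | P8 17-21 | P6 21-28 | P3 28-36 |
Completion: P1=1  P2=13  P3=36  P4=8  P5=10  P6=28  P7=17  P8=21
Turnaround (C−A): P1=1  P2=11  P3=32  P4=2  P5=3  P6=19  P7=6  P8=7
Response(P7) = first start − arrival = 13 − 11 = 2

2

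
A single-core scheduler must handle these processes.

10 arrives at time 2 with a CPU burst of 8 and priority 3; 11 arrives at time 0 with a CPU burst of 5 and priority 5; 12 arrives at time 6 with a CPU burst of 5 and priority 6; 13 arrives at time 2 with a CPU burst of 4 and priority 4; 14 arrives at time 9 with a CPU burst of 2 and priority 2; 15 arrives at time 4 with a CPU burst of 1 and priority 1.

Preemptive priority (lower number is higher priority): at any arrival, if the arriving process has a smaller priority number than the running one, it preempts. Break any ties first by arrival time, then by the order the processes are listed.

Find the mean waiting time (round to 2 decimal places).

7.17

Schedule: | 11 0-2 | 10 2-4 | 15 4-5 | 10 5-9 | 14 9-11 | 10 11-13 | 13 13-17 | 11 17-20 | 12 20-25 |
Completion: 10=13  11=20  12=25  13=17  14=11  15=5
Turnaround (C−A): 10=11  11=20  12=19  13=15  14=2  15=1
Waiting times: 10=3, 11=15, 12=14, 13=11, 14=0, 15=0
Average waiting = (3+15+14+11+0+0) / 6 = 43/6 = 7.17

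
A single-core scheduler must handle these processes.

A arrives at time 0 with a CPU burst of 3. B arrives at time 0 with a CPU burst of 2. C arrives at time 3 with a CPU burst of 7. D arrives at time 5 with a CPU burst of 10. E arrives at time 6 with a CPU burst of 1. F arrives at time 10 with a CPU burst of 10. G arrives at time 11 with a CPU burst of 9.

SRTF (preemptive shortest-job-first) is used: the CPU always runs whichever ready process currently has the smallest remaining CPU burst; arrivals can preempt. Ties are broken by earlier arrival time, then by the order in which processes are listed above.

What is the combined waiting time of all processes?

46

Schedule: | B 0-2 | A 2-5 | C 5-6 | E 6-7 | C 7-13 | G 13-22 | D 22-32 | F 32-42 |
Completion: A=5  B=2  C=13  D=32  E=7  F=42  G=22
Waiting = turnaround − burst: A=2, B=0, C=3, D=17, E=0, F=22, G=2
Total waiting = 2 + 0 + 3 + 17 + 0 + 22 + 2 = 46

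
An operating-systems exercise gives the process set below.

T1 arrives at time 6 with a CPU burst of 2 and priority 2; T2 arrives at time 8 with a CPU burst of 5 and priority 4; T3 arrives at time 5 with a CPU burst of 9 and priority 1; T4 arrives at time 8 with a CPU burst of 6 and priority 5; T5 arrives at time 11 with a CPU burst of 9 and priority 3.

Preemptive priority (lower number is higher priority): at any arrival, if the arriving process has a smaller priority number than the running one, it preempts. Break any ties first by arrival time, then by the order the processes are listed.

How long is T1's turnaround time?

Schedule: | idle 0-5 | T3 5-14 | T1 14-16 | T5 16-25 | T2 25-30 | T4 30-36 |
Completion: T1=16  T2=30  T3=14  T4=36  T5=25
Turnaround (C−A): T1=10  T2=22  T3=9  T4=28  T5=14
Turnaround(T1) = completion − arrival = 16 − 6 = 10

10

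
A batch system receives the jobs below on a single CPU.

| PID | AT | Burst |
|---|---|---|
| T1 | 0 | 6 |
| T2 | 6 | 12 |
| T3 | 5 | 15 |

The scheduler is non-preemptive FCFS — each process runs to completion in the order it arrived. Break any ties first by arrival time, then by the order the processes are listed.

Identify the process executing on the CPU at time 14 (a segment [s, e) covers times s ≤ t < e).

Schedule: | T1 0-6 | T3 6-21 | T2 21-33 |
Completion: T1=6  T2=33  T3=21
Turnaround (C−A): T1=6  T2=27  T3=16

T3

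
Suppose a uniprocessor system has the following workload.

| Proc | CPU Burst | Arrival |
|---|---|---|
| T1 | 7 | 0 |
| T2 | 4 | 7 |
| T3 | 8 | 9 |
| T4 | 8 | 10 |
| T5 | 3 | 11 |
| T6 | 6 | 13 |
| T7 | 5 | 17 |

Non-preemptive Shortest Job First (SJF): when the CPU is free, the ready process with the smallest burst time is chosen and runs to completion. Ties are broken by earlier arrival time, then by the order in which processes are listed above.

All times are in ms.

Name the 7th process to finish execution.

T4

Schedule: | T1 0-7 | T2 7-11 | T5 11-14 | T6 14-20 | T7 20-25 | T3 25-33 | T4 33-41 |
Completion: T1=7  T2=11  T3=33  T4=41  T5=14  T6=20  T7=25
Turnaround (C−A): T1=7  T2=4  T3=24  T4=31  T5=3  T6=7  T7=8
Finish order: T1 → T2 → T5 → T6 → T7 → T3 → T4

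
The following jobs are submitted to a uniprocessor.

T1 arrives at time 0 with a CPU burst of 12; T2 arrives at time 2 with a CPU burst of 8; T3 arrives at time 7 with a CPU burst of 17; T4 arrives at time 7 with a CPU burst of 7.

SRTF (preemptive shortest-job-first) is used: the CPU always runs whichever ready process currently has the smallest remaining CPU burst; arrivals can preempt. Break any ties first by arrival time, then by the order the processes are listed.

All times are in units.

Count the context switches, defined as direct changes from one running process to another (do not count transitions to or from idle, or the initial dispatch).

4

Gantt: | T1 0-2 | T2 2-10 | T4 10-17 | T1 17-27 | T3 27-44 |
Completion: T1=27  T2=10  T3=44  T4=17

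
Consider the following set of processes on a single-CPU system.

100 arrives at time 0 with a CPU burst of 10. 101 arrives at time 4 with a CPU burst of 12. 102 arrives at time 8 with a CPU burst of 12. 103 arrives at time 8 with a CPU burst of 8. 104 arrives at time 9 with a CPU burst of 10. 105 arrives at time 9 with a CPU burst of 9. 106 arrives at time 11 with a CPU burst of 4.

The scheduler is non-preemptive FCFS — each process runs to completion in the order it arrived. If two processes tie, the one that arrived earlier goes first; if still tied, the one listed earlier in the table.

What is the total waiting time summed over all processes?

172

Schedule: | 100 0-10 | 101 10-22 | 102 22-34 | 103 34-42 | 104 42-52 | 105 52-61 | 106 61-65 |
Completion: 100=10  101=22  102=34  103=42  104=52  105=61  106=65
Waiting = turnaround − burst: 100=0, 101=6, 102=14, 103=26, 104=33, 105=43, 106=50
Total waiting = 0 + 6 + 14 + 26 + 33 + 43 + 50 = 172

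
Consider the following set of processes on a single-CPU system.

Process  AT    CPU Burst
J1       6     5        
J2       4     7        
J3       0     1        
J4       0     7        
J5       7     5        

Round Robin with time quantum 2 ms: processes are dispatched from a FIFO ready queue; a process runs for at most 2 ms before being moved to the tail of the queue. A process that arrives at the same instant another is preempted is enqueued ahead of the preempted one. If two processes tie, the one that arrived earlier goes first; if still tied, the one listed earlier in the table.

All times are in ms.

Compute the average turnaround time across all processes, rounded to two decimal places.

Schedule: | J3 0-1 | J4 1-5 | J2 5-7 | J4 7-9 | J1 9-11 | J5 11-13 | J2 13-15 | J4 15-16 | J1 16-18 | J5 18-20 | J2 20-22 | J1 22-23 | J5 23-24 | J2 24-25 |
Completion: J1=23  J2=25  J3=1  J4=16  J5=24
Turnaround (C−A): J1=17  J2=21  J3=1  J4=16  J5=17
Turnaround times: J1=17, J2=21, J3=1, J4=16, J5=17
Average turnaround = (17+21+1+16+17) / 5 = 72/5 = 14.40

14.40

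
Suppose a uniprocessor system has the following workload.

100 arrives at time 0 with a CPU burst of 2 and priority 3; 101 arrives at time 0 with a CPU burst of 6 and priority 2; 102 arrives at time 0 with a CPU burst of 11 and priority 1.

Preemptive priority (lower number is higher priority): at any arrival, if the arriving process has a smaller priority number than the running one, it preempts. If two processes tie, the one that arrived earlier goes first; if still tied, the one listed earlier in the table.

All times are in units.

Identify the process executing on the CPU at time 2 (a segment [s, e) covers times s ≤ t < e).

Timeline: | 102 0-11 | 101 11-17 | 100 17-19 |
Completion: 100=19  101=17  102=11

102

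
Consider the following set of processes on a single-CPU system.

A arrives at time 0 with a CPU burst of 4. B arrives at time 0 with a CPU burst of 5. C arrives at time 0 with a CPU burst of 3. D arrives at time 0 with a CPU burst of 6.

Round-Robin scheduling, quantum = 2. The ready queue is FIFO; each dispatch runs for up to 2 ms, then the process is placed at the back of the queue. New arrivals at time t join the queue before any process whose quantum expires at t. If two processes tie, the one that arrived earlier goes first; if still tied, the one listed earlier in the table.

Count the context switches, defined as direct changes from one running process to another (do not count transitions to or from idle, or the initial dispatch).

Timeline: | A 0-2 | B 2-4 | C 4-6 | D 6-8 | A 8-10 | B 10-12 | C 12-13 | D 13-15 | B 15-16 | D 16-18 |
Completion: A=10  B=16  C=13  D=18

9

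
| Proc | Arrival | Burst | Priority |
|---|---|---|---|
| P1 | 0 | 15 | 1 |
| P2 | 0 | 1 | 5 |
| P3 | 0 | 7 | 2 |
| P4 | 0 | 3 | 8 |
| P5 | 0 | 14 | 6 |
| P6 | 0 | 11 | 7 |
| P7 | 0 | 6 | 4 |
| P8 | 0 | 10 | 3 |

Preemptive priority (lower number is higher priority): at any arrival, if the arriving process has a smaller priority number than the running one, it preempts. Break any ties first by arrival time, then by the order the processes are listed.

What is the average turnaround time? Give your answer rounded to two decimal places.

41.25

Gantt: | P1 0-15 | P3 15-22 | P8 22-32 | P7 32-38 | P2 38-39 | P5 39-53 | P6 53-64 | P4 64-67 |
Completion: P1=15  P2=39  P3=22  P4=67  P5=53  P6=64  P7=38  P8=32
Turnaround (C−A): P1=15  P2=39  P3=22  P4=67  P5=53  P6=64  P7=38  P8=32
Turnaround times: P1=15, P2=39, P3=22, P4=67, P5=53, P6=64, P7=38, P8=32
Average turnaround = (15+39+22+67+53+64+38+32) / 8 = 330/8 = 41.25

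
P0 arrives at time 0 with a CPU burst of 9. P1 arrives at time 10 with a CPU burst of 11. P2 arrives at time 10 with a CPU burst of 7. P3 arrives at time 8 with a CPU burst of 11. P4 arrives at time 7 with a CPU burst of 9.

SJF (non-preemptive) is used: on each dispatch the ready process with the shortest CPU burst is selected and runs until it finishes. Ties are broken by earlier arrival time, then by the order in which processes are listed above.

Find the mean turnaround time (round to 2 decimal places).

Gantt: | P0 0-9 | P4 9-18 | P2 18-25 | P3 25-36 | P1 36-47 |
Completion: P0=9  P1=47  P2=25  P3=36  P4=18
Turnaround times: P0=9, P1=37, P2=15, P3=28, P4=11
Average turnaround = (9+37+15+28+11) / 5 = 100/5 = 20.00

20.00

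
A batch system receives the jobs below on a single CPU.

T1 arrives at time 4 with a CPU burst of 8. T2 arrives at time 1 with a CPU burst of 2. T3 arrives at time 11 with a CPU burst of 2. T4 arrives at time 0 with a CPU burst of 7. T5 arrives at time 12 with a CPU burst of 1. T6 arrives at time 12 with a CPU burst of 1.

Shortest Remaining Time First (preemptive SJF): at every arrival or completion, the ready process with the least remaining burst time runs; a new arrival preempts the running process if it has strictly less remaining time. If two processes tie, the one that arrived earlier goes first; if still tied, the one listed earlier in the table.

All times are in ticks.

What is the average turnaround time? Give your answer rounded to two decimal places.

Gantt: | T4 0-1 | T2 1-3 | T4 3-9 | T1 9-11 | T3 11-13 | T5 13-14 | T6 14-15 | T1 15-21 |
Completion: T1=21  T2=3  T3=13  T4=9  T5=14  T6=15
Turnaround times: T1=17, T2=2, T3=2, T4=9, T5=2, T6=3
Average turnaround = (17+2+2+9+2+3) / 6 = 35/6 = 5.83

5.83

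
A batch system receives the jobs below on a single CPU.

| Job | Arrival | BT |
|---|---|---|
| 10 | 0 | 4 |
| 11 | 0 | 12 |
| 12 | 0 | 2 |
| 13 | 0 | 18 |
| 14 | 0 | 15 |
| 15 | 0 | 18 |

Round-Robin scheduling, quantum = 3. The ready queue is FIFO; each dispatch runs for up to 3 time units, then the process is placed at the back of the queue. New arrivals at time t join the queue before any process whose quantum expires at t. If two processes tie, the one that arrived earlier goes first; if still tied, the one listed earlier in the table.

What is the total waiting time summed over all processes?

Gantt: | 10 0-3 | 11 3-6 | 12 6-8 | 13 8-11 | 14 11-14 | 15 14-17 | 10 17-18 | 11 18-21 | 13 21-24 | 14 24-27 | 15 27-30 | 11 30-33 | 13 33-36 | 14 36-39 | 15 39-42 | 11 42-45 | 13 45-48 | 14 48-51 | 15 51-54 | 13 54-57 | 14 57-60 | 15 60-63 | 13 63-66 | 15 66-69 |
Completion: 10=18  11=45  12=8  13=66  14=60  15=69
Waiting = turnaround − burst: 10=14, 11=33, 12=6, 13=48, 14=45, 15=51
Total waiting = 14 + 33 + 6 + 48 + 45 + 51 = 197

197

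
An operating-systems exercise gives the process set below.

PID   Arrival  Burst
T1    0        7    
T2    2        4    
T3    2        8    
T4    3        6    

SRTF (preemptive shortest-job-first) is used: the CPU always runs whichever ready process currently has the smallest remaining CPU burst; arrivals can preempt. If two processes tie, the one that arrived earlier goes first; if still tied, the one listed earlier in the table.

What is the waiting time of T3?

15

Schedule: | T1 0-2 | T2 2-6 | T1 6-11 | T4 11-17 | T3 17-25 |
Completion: T1=11  T2=6  T3=25  T4=17
Turnaround (C−A): T1=11  T2=4  T3=23  T4=14
Waiting(T3) = turnaround − burst = 23 − 8 = 15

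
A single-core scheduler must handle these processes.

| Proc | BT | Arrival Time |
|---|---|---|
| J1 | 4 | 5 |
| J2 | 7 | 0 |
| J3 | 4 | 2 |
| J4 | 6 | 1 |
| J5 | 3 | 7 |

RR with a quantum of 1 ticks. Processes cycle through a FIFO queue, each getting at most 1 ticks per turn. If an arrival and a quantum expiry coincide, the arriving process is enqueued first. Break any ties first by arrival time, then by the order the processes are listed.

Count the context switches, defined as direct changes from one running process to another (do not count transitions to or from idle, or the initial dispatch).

Timeline: | J2 0-1 | J4 1-2 | J2 2-3 | J3 3-4 | J4 4-5 | J2 5-6 | J3 6-7 | J1 7-8 | J4 8-9 | J2 9-10 | J5 10-11 | J3 11-12 | J1 12-13 | J4 13-14 | J2 14-15 | J5 15-16 | J3 16-17 | J1 17-18 | J4 18-19 | J2 19-20 | J5 20-21 | J1 21-22 | J4 22-23 | J2 23-24 |
Completion: J1=22  J2=24  J3=17  J4=23  J5=21
Turnaround (C−A): J1=17  J2=24  J3=15  J4=22  J5=14

23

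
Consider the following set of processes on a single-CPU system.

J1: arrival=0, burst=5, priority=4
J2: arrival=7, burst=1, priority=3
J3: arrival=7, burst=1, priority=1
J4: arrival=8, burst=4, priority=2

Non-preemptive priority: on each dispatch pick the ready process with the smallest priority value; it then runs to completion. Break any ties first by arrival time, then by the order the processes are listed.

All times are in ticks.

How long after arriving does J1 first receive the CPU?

0

Schedule: | J1 0-5 | idle 5-7 | J3 7-8 | J4 8-12 | J2 12-13 |
Completion: J1=5  J2=13  J3=8  J4=12
Turnaround (C−A): J1=5  J2=6  J3=1  J4=4
Response(J1) = first start − arrival = 0 − 0 = 0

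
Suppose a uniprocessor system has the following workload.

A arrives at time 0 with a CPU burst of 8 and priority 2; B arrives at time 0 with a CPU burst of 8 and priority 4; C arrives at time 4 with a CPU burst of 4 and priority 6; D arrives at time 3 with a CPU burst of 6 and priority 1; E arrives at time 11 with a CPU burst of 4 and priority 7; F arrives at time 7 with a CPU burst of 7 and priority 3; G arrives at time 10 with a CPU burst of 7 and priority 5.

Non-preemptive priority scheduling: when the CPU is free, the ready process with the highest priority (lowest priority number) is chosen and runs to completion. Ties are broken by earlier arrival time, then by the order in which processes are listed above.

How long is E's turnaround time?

Schedule: | A 0-8 | D 8-14 | F 14-21 | B 21-29 | G 29-36 | C 36-40 | E 40-44 |
Completion: A=8  B=29  C=40  D=14  E=44  F=21  G=36
Turnaround (C−A): A=8  B=29  C=36  D=11  E=33  F=14  G=26
Turnaround(E) = completion − arrival = 44 − 11 = 33

33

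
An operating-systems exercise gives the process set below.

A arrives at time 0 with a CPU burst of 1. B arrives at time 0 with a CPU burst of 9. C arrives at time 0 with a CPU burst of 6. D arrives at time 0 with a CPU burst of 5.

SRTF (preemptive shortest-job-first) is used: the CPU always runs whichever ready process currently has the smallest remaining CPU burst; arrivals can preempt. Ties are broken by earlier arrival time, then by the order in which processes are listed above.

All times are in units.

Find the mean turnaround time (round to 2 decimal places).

Schedule: | A 0-1 | D 1-6 | C 6-12 | B 12-21 |
Completion: A=1  B=21  C=12  D=6
Turnaround (C−A): A=1  B=21  C=12  D=6
Turnaround times: A=1, B=21, C=12, D=6
Average turnaround = (1+21+12+6) / 4 = 40/4 = 10.00

10.00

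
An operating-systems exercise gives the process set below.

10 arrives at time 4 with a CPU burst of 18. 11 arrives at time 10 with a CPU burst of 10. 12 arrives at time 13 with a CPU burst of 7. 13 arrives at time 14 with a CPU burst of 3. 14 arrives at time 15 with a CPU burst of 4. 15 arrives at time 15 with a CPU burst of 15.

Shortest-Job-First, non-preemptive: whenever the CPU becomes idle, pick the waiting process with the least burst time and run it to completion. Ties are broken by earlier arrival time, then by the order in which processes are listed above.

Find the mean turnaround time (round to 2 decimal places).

24.67

Gantt: | idle 0-4 | 10 4-22 | 13 22-25 | 14 25-29 | 12 29-36 | 11 36-46 | 15 46-61 |
Completion: 10=22  11=46  12=36  13=25  14=29  15=61
Turnaround times: 10=18, 11=36, 12=23, 13=11, 14=14, 15=46
Average turnaround = (18+36+23+11+14+46) / 6 = 148/6 = 24.67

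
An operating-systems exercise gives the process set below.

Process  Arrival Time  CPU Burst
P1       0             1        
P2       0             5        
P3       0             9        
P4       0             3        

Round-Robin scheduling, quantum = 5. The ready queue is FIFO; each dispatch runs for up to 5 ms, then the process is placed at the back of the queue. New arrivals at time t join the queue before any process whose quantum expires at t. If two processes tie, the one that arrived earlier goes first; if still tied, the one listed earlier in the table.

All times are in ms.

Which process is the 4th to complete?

Gantt: | P1 0-1 | P2 1-6 | P3 6-11 | P4 11-14 | P3 14-18 |
Completion: P1=1  P2=6  P3=18  P4=14
Turnaround (C−A): P1=1  P2=6  P3=18  P4=14
Finish order: P1 → P2 → P4 → P3

P3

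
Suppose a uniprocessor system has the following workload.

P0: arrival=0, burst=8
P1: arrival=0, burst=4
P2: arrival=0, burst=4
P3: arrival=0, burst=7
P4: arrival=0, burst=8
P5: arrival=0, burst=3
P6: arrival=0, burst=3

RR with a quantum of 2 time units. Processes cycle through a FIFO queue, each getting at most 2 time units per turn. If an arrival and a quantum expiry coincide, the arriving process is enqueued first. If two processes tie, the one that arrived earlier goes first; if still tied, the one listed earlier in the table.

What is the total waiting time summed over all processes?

Timeline: | P0 0-2 | P1 2-4 | P2 4-6 | P3 6-8 | P4 8-10 | P5 10-12 | P6 12-14 | P0 14-16 | P1 16-18 | P2 18-20 | P3 20-22 | P4 22-24 | P5 24-25 | P6 25-26 | P0 26-28 | P3 28-30 | P4 30-32 | P0 32-34 | P3 34-35 | P4 35-37 |
Completion: P0=34  P1=18  P2=20  P3=35  P4=37  P5=25  P6=26
Waiting = turnaround − burst: P0=26, P1=14, P2=16, P3=28, P4=29, P5=22, P6=23
Total waiting = 26 + 14 + 16 + 28 + 29 + 22 + 23 = 158

158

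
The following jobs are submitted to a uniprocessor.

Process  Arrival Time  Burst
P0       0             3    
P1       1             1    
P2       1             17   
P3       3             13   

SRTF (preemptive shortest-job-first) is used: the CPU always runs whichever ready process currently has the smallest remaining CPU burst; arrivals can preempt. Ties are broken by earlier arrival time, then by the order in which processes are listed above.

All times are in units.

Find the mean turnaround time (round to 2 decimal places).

13.00

Timeline: | P0 0-1 | P1 1-2 | P0 2-4 | P3 4-17 | P2 17-34 |
Completion: P0=4  P1=2  P2=34  P3=17
Turnaround (C−A): P0=4  P1=1  P2=33  P3=14
Turnaround times: P0=4, P1=1, P2=33, P3=14
Average turnaround = (4+1+33+14) / 4 = 52/4 = 13.00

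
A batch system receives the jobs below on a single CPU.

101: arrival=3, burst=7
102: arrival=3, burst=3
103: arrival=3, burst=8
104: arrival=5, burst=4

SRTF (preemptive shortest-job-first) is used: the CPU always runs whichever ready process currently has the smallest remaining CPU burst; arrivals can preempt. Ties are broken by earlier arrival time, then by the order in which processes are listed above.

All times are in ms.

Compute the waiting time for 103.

14

Gantt: | idle 0-3 | 102 3-6 | 104 6-10 | 101 10-17 | 103 17-25 |
Completion: 101=17  102=6  103=25  104=10
Turnaround (C−A): 101=14  102=3  103=22  104=5
Waiting(103) = turnaround − burst = 22 − 8 = 14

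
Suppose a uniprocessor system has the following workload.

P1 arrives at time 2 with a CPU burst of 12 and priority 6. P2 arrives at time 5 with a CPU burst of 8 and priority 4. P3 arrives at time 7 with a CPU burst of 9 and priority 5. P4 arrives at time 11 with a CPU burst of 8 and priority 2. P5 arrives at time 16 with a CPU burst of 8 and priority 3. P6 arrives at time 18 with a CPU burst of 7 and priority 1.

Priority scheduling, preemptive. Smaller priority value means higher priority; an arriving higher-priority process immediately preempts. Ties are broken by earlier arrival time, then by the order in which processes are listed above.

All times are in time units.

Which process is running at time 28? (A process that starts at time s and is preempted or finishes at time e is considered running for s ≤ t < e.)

P5

Schedule: | idle 0-2 | P1 2-5 | P2 5-11 | P4 11-18 | P6 18-25 | P4 25-26 | P5 26-34 | P2 34-36 | P3 36-45 | P1 45-54 |
Completion: P1=54  P2=36  P3=45  P4=26  P5=34  P6=25
Turnaround (C−A): P1=52  P2=31  P3=38  P4=15  P5=18  P6=7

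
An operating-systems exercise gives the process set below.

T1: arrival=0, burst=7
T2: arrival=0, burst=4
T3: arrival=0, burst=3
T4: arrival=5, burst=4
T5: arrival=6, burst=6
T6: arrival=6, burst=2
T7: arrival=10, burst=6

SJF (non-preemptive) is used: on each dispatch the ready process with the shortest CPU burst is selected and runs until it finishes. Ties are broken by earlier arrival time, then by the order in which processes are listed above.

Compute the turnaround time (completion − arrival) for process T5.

13

Gantt: | T3 0-3 | T2 3-7 | T6 7-9 | T4 9-13 | T5 13-19 | T7 19-25 | T1 25-32 |
Completion: T1=32  T2=7  T3=3  T4=13  T5=19  T6=9  T7=25
Turnaround(T5) = completion − arrival = 19 − 6 = 13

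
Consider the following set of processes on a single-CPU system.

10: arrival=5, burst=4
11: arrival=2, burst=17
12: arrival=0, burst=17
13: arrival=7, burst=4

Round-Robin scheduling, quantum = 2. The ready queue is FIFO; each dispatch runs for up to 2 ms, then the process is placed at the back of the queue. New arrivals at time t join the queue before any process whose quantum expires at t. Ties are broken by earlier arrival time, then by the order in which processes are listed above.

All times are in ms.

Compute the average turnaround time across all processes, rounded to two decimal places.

Gantt: | 12 0-2 | 11 2-4 | 12 4-6 | 11 6-8 | 10 8-10 | 12 10-12 | 13 12-14 | 11 14-16 | 10 16-18 | 12 18-20 | 13 20-22 | 11 22-24 | 12 24-26 | 11 26-28 | 12 28-30 | 11 30-32 | 12 32-34 | 11 34-36 | 12 36-38 | 11 38-40 | 12 40-41 | 11 41-42 |
Completion: 10=18  11=42  12=41  13=22
Turnaround (C−A): 10=13  11=40  12=41  13=15
Turnaround times: 10=13, 11=40, 12=41, 13=15
Average turnaround = (13+40+41+15) / 4 = 109/4 = 27.25

27.25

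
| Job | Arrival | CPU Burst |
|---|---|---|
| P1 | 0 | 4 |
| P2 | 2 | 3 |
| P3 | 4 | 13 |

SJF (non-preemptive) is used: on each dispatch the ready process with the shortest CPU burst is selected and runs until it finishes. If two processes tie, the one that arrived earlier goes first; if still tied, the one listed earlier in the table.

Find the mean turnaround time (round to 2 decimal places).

Gantt: | P1 0-4 | P2 4-7 | P3 7-20 |
Completion: P1=4  P2=7  P3=20
Turnaround (C−A): P1=4  P2=5  P3=16
Turnaround times: P1=4, P2=5, P3=16
Average turnaround = (4+5+16) / 3 = 25/3 = 8.33

8.33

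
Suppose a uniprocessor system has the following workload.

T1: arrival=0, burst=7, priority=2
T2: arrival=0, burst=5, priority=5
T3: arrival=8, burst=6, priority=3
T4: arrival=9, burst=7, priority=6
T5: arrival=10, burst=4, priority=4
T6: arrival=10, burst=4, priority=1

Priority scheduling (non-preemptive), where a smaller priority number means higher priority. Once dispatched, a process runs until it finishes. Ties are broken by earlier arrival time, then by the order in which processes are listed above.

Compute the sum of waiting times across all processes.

46

Schedule: | T1 0-7 | T2 7-12 | T6 12-16 | T3 16-22 | T5 22-26 | T4 26-33 |
Completion: T1=7  T2=12  T3=22  T4=33  T5=26  T6=16
Turnaround (C−A): T1=7  T2=12  T3=14  T4=24  T5=16  T6=6
Waiting = turnaround − burst: T1=0, T2=7, T3=8, T4=17, T5=12, T6=2
Total waiting = 0 + 7 + 8 + 17 + 12 + 2 = 46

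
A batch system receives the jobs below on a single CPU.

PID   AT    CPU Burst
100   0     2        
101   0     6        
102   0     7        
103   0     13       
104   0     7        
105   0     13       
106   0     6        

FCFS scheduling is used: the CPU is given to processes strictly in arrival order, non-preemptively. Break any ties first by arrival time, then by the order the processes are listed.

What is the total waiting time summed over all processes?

136

Timeline: | 100 0-2 | 101 2-8 | 102 8-15 | 103 15-28 | 104 28-35 | 105 35-48 | 106 48-54 |
Completion: 100=2  101=8  102=15  103=28  104=35  105=48  106=54
Turnaround (C−A): 100=2  101=8  102=15  103=28  104=35  105=48  106=54
Waiting = turnaround − burst: 100=0, 101=2, 102=8, 103=15, 104=28, 105=35, 106=48
Total waiting = 0 + 2 + 8 + 15 + 28 + 35 + 48 = 136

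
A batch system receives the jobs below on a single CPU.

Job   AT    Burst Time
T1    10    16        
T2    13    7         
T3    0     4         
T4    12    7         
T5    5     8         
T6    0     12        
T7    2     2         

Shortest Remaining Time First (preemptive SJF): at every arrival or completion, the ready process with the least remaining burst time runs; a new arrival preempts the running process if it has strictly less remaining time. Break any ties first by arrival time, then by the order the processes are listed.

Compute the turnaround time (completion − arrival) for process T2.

15

Gantt: | T3 0-4 | T7 4-6 | T5 6-14 | T4 14-21 | T2 21-28 | T6 28-40 | T1 40-56 |
Completion: T1=56  T2=28  T3=4  T4=21  T5=14  T6=40  T7=6
Turnaround(T2) = completion − arrival = 28 − 13 = 15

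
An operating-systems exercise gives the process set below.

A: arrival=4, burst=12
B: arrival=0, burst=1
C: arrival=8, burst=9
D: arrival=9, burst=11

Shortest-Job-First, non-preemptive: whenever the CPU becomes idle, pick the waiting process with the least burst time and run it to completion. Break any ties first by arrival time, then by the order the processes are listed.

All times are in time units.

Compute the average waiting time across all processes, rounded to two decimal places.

Timeline: | B 0-1 | idle 1-4 | A 4-16 | C 16-25 | D 25-36 |
Completion: A=16  B=1  C=25  D=36
Turnaround (C−A): A=12  B=1  C=17  D=27
Waiting times: A=0, B=0, C=8, D=16
Average waiting = (0+0+8+16) / 4 = 24/4 = 6.00

6.00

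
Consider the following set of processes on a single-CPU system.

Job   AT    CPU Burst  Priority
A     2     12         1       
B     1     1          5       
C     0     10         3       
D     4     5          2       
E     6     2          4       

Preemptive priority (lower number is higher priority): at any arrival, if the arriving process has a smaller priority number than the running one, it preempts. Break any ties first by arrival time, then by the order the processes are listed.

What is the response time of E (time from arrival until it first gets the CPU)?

Schedule: | C 0-2 | A 2-14 | D 14-19 | C 19-27 | E 27-29 | B 29-30 |
Completion: A=14  B=30  C=27  D=19  E=29
Response(E) = first start − arrival = 27 − 6 = 21

21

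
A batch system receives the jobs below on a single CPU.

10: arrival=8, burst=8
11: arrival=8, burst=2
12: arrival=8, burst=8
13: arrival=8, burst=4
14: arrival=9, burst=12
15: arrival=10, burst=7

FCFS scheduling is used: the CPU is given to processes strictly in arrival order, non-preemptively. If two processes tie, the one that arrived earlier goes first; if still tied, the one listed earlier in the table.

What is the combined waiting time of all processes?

Gantt: | idle 0-8 | 10 8-16 | 11 16-18 | 12 18-26 | 13 26-30 | 14 30-42 | 15 42-49 |
Completion: 10=16  11=18  12=26  13=30  14=42  15=49
Waiting = turnaround − burst: 10=0, 11=8, 12=10, 13=18, 14=21, 15=32
Total waiting = 0 + 8 + 10 + 18 + 21 + 32 = 89

89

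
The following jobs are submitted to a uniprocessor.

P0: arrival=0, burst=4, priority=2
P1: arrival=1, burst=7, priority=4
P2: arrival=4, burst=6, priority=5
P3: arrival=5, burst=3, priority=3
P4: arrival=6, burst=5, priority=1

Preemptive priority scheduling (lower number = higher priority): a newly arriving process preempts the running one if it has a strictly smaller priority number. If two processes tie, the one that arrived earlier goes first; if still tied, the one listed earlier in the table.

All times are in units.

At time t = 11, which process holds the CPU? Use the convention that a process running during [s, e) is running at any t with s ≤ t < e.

Gantt: | P0 0-4 | P1 4-5 | P3 5-6 | P4 6-11 | P3 11-13 | P1 13-19 | P2 19-25 |
Completion: P0=4  P1=19  P2=25  P3=13  P4=11
Turnaround (C−A): P0=4  P1=18  P2=21  P3=8  P4=5

P3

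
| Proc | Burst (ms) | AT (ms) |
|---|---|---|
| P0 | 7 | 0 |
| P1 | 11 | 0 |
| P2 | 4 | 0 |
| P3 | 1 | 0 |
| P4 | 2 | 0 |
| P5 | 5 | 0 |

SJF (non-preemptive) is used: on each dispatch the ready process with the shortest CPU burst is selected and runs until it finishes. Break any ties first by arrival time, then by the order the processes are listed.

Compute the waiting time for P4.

Gantt: | P3 0-1 | P4 1-3 | P2 3-7 | P5 7-12 | P0 12-19 | P1 19-30 |
Completion: P0=19  P1=30  P2=7  P3=1  P4=3  P5=12
Turnaround (C−A): P0=19  P1=30  P2=7  P3=1  P4=3  P5=12
Waiting(P4) = turnaround − burst = 3 − 2 = 1

1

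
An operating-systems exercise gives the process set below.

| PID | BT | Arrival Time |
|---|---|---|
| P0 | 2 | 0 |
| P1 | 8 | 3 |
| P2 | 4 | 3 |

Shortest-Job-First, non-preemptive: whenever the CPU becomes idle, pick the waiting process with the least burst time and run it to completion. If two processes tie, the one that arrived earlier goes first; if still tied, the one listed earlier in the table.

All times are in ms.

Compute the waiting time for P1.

Gantt: | P0 0-2 | idle 2-3 | P2 3-7 | P1 7-15 |
Completion: P0=2  P1=15  P2=7
Waiting(P1) = turnaround − burst = 12 − 8 = 4

4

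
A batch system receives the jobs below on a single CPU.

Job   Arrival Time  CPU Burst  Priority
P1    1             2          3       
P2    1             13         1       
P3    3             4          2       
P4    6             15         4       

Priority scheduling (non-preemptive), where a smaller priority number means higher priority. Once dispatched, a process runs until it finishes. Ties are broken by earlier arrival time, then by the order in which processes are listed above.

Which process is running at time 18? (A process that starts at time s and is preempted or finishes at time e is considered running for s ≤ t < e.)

P1

Schedule: | idle 0-1 | P2 1-14 | P3 14-18 | P1 18-20 | P4 20-35 |
Completion: P1=20  P2=14  P3=18  P4=35
Turnaround (C−A): P1=19  P2=13  P3=15  P4=29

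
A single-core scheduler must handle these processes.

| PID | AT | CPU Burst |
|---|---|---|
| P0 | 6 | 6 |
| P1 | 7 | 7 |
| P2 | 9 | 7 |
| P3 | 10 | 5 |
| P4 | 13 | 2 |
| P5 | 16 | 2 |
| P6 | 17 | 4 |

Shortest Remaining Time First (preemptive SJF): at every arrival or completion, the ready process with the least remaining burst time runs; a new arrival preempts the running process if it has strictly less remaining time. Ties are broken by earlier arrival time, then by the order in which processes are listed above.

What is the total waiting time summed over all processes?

Gantt: | idle 0-6 | P0 6-12 | P3 12-13 | P4 13-15 | P3 15-16 | P5 16-18 | P3 18-21 | P6 21-25 | P1 25-32 | P2 32-39 |
Completion: P0=12  P1=32  P2=39  P3=21  P4=15  P5=18  P6=25
Waiting = turnaround − burst: P0=0, P1=18, P2=23, P3=6, P4=0, P5=0, P6=4
Total waiting = 0 + 18 + 23 + 6 + 0 + 0 + 4 = 51

51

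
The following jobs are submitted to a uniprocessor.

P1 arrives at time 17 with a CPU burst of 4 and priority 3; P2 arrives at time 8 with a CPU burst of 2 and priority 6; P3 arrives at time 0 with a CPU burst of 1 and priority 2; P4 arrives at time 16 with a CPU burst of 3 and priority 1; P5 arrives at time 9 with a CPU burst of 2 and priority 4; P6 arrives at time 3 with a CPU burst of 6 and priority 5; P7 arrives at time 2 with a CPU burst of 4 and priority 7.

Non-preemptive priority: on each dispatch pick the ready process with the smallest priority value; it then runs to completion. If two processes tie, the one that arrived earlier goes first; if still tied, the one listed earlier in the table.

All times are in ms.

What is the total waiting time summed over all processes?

Gantt: | P3 0-1 | idle 1-2 | P7 2-6 | P6 6-12 | P5 12-14 | P2 14-16 | P4 16-19 | P1 19-23 |
Completion: P1=23  P2=16  P3=1  P4=19  P5=14  P6=12  P7=6
Turnaround (C−A): P1=6  P2=8  P3=1  P4=3  P5=5  P6=9  P7=4
Waiting = turnaround − burst: P1=2, P2=6, P3=0, P4=0, P5=3, P6=3, P7=0
Total waiting = 2 + 6 + 0 + 0 + 3 + 3 + 0 = 14

14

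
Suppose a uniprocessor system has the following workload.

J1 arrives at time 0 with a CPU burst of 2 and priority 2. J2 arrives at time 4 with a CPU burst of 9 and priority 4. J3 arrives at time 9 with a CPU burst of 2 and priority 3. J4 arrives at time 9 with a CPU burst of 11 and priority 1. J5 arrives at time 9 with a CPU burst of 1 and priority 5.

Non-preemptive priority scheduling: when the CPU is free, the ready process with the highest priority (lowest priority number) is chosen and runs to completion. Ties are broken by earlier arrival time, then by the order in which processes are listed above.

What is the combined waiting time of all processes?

36

Gantt: | J1 0-2 | idle 2-4 | J2 4-13 | J4 13-24 | J3 24-26 | J5 26-27 |
Completion: J1=2  J2=13  J3=26  J4=24  J5=27
Turnaround (C−A): J1=2  J2=9  J3=17  J4=15  J5=18
Waiting = turnaround − burst: J1=0, J2=0, J3=15, J4=4, J5=17
Total waiting = 0 + 0 + 15 + 4 + 17 = 36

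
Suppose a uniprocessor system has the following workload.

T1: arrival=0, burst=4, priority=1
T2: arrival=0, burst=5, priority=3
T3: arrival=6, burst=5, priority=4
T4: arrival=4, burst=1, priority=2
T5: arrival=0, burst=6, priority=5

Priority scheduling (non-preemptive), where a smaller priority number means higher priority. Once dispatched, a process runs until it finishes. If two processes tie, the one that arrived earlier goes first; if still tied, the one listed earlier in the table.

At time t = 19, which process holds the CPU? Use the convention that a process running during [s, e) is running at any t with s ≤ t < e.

Schedule: | T1 0-4 | T4 4-5 | T2 5-10 | T3 10-15 | T5 15-21 |
Completion: T1=4  T2=10  T3=15  T4=5  T5=21
Turnaround (C−A): T1=4  T2=10  T3=9  T4=1  T5=21

T5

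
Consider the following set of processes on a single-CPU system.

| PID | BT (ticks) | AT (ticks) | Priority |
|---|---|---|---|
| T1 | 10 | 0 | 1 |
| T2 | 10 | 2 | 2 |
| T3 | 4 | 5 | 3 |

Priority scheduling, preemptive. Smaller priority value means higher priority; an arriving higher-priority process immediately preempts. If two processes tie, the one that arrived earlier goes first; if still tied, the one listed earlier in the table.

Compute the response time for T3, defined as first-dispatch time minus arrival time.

15

Gantt: | T1 0-10 | T2 10-20 | T3 20-24 |
Completion: T1=10  T2=20  T3=24
Turnaround (C−A): T1=10  T2=18  T3=19
Response(T3) = first start − arrival = 20 − 5 = 15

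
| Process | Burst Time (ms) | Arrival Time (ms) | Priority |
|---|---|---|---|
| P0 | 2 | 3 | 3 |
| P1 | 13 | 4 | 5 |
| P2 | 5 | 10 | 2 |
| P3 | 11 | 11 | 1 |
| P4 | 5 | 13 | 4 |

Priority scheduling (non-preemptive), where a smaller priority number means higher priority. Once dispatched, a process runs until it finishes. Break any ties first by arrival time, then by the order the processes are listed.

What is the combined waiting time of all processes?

Schedule: | idle 0-3 | P0 3-5 | P1 5-18 | P3 18-29 | P2 29-34 | P4 34-39 |
Completion: P0=5  P1=18  P2=34  P3=29  P4=39
Turnaround (C−A): P0=2  P1=14  P2=24  P3=18  P4=26
Waiting = turnaround − burst: P0=0, P1=1, P2=19, P3=7, P4=21
Total waiting = 0 + 1 + 19 + 7 + 21 = 48

48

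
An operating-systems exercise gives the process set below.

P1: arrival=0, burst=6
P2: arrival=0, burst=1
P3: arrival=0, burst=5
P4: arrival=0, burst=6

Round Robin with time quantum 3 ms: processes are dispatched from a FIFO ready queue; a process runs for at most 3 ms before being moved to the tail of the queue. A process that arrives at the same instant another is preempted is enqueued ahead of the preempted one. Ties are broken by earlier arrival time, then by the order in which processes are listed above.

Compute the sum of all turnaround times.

Gantt: | P1 0-3 | P2 3-4 | P3 4-7 | P4 7-10 | P1 10-13 | P3 13-15 | P4 15-18 |
Completion: P1=13  P2=4  P3=15  P4=18
Turnaround (C−A): P1=13  P2=4  P3=15  P4=18
Turnaround = completion − arrival: P1=13, P2=4, P3=15, P4=18
Total turnaround = 13 + 4 + 15 + 18 = 50

50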